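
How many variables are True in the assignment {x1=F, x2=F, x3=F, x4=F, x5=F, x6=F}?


The weight is the number of variables assigned True.
True variables: none.
Weight = 0.

0


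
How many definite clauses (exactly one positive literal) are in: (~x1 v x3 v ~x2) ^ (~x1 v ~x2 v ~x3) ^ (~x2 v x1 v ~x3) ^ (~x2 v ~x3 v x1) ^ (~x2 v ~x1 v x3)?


A definite clause has exactly one positive literal.
Clause 1: 1 positive -> definite
Clause 2: 0 positive -> not definite
Clause 3: 1 positive -> definite
Clause 4: 1 positive -> definite
Clause 5: 1 positive -> definite
Definite clause count = 4.

4


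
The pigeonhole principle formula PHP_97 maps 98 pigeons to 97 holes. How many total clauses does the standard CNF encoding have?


The PHP encoding has two parts:
1) At-least-one-hole clauses: 98 (one per pigeon, each with 97 literals).
2) At-most-one-pigeon-per-hole clauses: 97 holes * C(98,2) = 97 * 4753 = 461041.
Total clauses = 98 + 461041 = 461139.

461139


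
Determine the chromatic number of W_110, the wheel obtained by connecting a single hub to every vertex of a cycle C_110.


W_110 consists of the cycle C_110 together with a hub vertex adjacent to every cycle vertex.
The cycle C_110 needs 2 colors (even cycle -> 2).
The hub is adjacent to every cycle vertex, so it must receive a new color distinct from all of them.
Chromatic number = 2 + 1 = 3.

3


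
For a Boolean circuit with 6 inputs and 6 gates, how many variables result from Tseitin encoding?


The Tseitin transformation introduces one auxiliary variable per gate.
Total variables = inputs + gates = 6 + 6 = 12.

12


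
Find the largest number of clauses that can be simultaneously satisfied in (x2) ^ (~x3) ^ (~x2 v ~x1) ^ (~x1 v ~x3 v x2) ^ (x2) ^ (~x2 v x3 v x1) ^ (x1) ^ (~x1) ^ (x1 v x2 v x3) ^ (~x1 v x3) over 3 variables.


Enumerate all 8 truth assignments.
For each, count how many of the 10 clauses are satisfied.
The formula is not fully satisfiable, so the maximum is below 10.
Maximum simultaneously satisfiable clauses = 8.

8


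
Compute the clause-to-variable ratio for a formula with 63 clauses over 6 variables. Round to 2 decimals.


Clause-to-variable ratio = clauses / variables.
63 / 6 = 10.5.

10.5


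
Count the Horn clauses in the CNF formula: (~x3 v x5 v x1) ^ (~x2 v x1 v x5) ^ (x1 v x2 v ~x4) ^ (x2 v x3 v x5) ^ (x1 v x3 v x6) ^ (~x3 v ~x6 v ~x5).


A Horn clause has at most one positive literal.
Clause 1: 2 positive lit(s) -> not Horn
Clause 2: 2 positive lit(s) -> not Horn
Clause 3: 2 positive lit(s) -> not Horn
Clause 4: 3 positive lit(s) -> not Horn
Clause 5: 3 positive lit(s) -> not Horn
Clause 6: 0 positive lit(s) -> Horn
Total Horn clauses = 1.

1


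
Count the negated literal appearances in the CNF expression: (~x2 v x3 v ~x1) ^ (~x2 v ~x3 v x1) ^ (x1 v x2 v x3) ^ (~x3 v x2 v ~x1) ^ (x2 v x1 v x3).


Scan each clause for negated literals.
Clause 1: 2 negative; Clause 2: 2 negative; Clause 3: 0 negative; Clause 4: 2 negative; Clause 5: 0 negative.
Total negative literal occurrences = 6.

6


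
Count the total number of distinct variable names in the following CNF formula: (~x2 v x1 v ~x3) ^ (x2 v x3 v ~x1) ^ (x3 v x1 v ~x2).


Identify each distinct variable in the formula.
Variables found: x1, x2, x3.
Total distinct variables = 3.

3


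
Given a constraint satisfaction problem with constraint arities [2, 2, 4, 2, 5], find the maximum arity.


The arities are: 2, 2, 4, 2, 5.
Scan for the maximum value.
Maximum arity = 5.

5


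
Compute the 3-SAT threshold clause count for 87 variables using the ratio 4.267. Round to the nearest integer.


The 3-SAT phase transition occurs at approximately 4.267 clauses per variable.
m = 4.267 * 87 = 371.229.
Rounded to nearest integer: 371.

371


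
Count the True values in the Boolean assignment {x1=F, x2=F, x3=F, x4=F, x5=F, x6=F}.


The weight is the number of variables assigned True.
True variables: none.
Weight = 0.

0


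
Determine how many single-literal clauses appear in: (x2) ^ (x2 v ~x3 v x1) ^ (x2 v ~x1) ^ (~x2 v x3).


A unit clause contains exactly one literal.
Unit clauses found: (x2).
Count = 1.

1


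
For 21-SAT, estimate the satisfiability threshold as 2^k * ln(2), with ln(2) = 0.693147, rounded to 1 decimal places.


Using the asymptotic formula: threshold ~ 2^k * ln(2).
2^21 = 2097152.
2097152 * 0.693147 = 1453634.6.

1453634.6


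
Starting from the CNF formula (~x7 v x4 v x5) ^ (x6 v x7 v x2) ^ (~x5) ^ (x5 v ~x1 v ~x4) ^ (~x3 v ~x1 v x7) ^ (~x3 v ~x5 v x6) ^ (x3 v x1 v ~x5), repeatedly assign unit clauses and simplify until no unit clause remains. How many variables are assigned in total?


Unit propagation repeatedly assigns the literal in any unit clause, then simplifies.
Assignments in order: x5 = F.
No further unit clauses remain.
Total variables assigned = 1.

1


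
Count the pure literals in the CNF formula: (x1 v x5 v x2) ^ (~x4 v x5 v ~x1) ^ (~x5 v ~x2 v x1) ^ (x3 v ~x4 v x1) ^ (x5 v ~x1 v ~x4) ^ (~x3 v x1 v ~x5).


A pure literal appears in only one polarity across all clauses.
Pure literals: x4 (negative only).
Count = 1.

1


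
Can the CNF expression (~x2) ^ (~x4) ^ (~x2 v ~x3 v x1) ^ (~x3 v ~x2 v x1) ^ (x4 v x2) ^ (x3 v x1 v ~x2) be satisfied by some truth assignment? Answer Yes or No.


Check all 16 possible truth assignments.
Number of satisfying assignments found: 0.
The formula is unsatisfiable.

No


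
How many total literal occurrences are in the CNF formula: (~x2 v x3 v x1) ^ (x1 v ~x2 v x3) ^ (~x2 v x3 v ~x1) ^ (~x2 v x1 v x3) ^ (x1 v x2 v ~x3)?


Clause lengths: 3, 3, 3, 3, 3.
Sum = 3 + 3 + 3 + 3 + 3 = 15.

15


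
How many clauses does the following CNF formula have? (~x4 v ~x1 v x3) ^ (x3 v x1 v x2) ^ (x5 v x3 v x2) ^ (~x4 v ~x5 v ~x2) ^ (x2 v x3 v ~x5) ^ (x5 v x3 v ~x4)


Each group enclosed in parentheses joined by ^ is one clause.
Counting the conjuncts: 6 clauses.

6


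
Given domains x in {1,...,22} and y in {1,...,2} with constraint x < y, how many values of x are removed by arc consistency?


For the constraint x < y, x needs a supporting value in y's domain.
x can be at most 1 (one less than y's maximum).
Valid x values from domain: 1 out of 22.
Pruned = 22 - 1 = 21.

21


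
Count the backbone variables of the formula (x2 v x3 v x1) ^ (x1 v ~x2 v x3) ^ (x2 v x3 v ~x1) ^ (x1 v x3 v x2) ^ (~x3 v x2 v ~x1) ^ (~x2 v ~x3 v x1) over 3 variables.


Find all satisfying assignments: 3 model(s).
Check which variables have the same value in every model.
No variable is fixed across all models.
Backbone size = 0.

0


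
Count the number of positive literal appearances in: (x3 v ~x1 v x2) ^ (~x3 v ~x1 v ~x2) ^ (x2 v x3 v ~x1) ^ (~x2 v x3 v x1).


Scan each clause for unnegated literals.
Clause 1: 2 positive; Clause 2: 0 positive; Clause 3: 2 positive; Clause 4: 2 positive.
Total positive literal occurrences = 6.

6


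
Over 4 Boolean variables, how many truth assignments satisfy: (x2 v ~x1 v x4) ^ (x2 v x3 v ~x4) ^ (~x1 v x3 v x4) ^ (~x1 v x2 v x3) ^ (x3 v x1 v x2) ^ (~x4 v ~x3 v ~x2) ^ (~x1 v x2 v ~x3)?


Enumerate all 16 truth assignments over 4 variables.
Test each against every clause.
Satisfying assignments found: 7.

7


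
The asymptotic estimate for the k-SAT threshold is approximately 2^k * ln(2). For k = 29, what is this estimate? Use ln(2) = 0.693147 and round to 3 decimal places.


Using the asymptotic formula: threshold ~ 2^k * ln(2).
2^29 = 536870912.
536870912 * 0.693147 = 372130462.04.

372130462.04


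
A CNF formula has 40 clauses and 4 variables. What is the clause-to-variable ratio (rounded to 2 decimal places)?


Clause-to-variable ratio = clauses / variables.
40 / 4 = 10.0.

10.0


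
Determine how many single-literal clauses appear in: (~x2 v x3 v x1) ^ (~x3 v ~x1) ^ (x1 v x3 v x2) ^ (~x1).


A unit clause contains exactly one literal.
Unit clauses found: (~x1).
Count = 1.

1


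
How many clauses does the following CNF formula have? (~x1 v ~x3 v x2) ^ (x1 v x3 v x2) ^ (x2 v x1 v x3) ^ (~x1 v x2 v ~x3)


Each group enclosed in parentheses joined by ^ is one clause.
Counting the conjuncts: 4 clauses.

4


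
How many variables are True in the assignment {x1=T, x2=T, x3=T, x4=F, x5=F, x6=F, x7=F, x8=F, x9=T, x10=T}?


The weight is the number of variables assigned True.
True variables: x1, x2, x3, x9, x10.
Weight = 5.

5


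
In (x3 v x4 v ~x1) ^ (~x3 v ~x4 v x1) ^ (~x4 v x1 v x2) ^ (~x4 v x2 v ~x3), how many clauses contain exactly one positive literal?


A definite clause has exactly one positive literal.
Clause 1: 2 positive -> not definite
Clause 2: 1 positive -> definite
Clause 3: 2 positive -> not definite
Clause 4: 1 positive -> definite
Definite clause count = 2.

2


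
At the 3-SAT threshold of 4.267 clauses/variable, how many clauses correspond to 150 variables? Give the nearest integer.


The 3-SAT phase transition occurs at approximately 4.267 clauses per variable.
m = 4.267 * 150 = 640.05.
Rounded to nearest integer: 640.

640


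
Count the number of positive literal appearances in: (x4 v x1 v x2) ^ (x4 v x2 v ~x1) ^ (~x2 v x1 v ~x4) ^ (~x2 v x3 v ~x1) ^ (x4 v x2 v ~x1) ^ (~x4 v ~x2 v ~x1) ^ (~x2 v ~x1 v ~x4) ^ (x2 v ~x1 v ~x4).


Scan each clause for unnegated literals.
Clause 1: 3 positive; Clause 2: 2 positive; Clause 3: 1 positive; Clause 4: 1 positive; Clause 5: 2 positive; Clause 6: 0 positive; Clause 7: 0 positive; Clause 8: 1 positive.
Total positive literal occurrences = 10.

10


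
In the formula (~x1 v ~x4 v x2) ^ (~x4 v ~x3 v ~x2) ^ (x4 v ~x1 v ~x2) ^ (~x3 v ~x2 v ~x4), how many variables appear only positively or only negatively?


A pure literal appears in only one polarity across all clauses.
Pure literals: x1 (negative only), x3 (negative only).
Count = 2.

2


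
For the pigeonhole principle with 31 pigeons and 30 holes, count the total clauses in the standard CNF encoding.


The PHP encoding has two parts:
1) At-least-one-hole clauses: 31 (one per pigeon, each with 30 literals).
2) At-most-one-pigeon-per-hole clauses: 30 holes * C(31,2) = 30 * 465 = 13950.
Total clauses = 31 + 13950 = 13981.

13981


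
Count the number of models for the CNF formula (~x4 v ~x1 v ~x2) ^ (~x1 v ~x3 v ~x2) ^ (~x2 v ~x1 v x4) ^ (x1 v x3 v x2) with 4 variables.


Enumerate all 16 truth assignments over 4 variables.
Test each against every clause.
Satisfying assignments found: 10.

10


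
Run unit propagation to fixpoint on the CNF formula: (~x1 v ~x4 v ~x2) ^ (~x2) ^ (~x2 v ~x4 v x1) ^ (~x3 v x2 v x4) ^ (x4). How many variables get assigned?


Unit propagation repeatedly assigns the literal in any unit clause, then simplifies.
Assignments in order: x2 = F, x4 = T.
No further unit clauses remain.
Total variables assigned = 2.

2


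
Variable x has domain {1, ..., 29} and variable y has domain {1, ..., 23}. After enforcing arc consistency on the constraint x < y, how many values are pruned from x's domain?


For the constraint x < y, x needs a supporting value in y's domain.
x can be at most 22 (one less than y's maximum).
Valid x values from domain: 22 out of 29.
Pruned = 29 - 22 = 7.

7


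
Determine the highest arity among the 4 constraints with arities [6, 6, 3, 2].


The arities are: 6, 6, 3, 2.
Scan for the maximum value.
Maximum arity = 6.

6


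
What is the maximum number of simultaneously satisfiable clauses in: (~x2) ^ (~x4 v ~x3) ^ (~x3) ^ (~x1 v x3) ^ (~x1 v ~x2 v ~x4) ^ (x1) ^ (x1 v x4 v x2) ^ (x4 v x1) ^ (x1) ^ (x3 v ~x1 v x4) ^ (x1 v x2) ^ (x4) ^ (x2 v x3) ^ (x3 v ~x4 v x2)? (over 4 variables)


Enumerate all 16 truth assignments.
For each, count how many of the 14 clauses are satisfied.
The formula is not fully satisfiable, so the maximum is below 14.
Maximum simultaneously satisfiable clauses = 12.

12


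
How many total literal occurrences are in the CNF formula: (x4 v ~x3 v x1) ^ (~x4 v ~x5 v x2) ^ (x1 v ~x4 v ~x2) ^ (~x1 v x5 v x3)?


Clause lengths: 3, 3, 3, 3.
Sum = 3 + 3 + 3 + 3 = 12.

12


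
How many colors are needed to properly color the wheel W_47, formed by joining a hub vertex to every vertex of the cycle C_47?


W_47 consists of the cycle C_47 together with a hub vertex adjacent to every cycle vertex.
The cycle C_47 needs 3 colors (odd cycle -> 3).
The hub is adjacent to every cycle vertex, so it must receive a new color distinct from all of them.
Chromatic number = 3 + 1 = 4.

4


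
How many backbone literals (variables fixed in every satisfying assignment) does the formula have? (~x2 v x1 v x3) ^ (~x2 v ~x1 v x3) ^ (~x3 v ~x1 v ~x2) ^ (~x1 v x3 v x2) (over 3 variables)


Find all satisfying assignments: 4 model(s).
Check which variables have the same value in every model.
No variable is fixed across all models.
Backbone size = 0.

0


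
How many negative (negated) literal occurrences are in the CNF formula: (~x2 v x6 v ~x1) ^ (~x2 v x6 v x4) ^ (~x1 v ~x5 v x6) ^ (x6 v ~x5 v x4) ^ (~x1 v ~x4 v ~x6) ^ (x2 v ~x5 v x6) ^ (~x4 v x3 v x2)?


Scan each clause for negated literals.
Clause 1: 2 negative; Clause 2: 1 negative; Clause 3: 2 negative; Clause 4: 1 negative; Clause 5: 3 negative; Clause 6: 1 negative; Clause 7: 1 negative.
Total negative literal occurrences = 11.

11


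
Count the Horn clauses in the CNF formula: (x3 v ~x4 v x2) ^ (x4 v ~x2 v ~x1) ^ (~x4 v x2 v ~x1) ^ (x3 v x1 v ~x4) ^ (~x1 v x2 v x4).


A Horn clause has at most one positive literal.
Clause 1: 2 positive lit(s) -> not Horn
Clause 2: 1 positive lit(s) -> Horn
Clause 3: 1 positive lit(s) -> Horn
Clause 4: 2 positive lit(s) -> not Horn
Clause 5: 2 positive lit(s) -> not Horn
Total Horn clauses = 2.

2


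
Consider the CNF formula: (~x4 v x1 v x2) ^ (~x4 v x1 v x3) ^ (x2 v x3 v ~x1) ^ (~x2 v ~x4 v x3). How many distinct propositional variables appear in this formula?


Identify each distinct variable in the formula.
Variables found: x1, x2, x3, x4.
Total distinct variables = 4.

4


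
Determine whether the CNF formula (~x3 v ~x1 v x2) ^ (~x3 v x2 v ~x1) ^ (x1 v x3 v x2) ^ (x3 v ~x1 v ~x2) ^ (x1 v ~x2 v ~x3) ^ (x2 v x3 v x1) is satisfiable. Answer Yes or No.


Check all 8 possible truth assignments.
Number of satisfying assignments found: 4.
The formula is satisfiable.

Yes


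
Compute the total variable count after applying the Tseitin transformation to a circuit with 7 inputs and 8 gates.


The Tseitin transformation introduces one auxiliary variable per gate.
Total variables = inputs + gates = 7 + 8 = 15.

15


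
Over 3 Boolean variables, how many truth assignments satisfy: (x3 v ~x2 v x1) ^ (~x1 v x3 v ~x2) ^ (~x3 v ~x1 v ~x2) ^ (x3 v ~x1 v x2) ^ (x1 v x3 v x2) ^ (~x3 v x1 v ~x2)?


Enumerate all 8 truth assignments over 3 variables.
Test each against every clause.
Satisfying assignments found: 2.

2


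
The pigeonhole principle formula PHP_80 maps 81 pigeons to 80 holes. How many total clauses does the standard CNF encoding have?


The PHP encoding has two parts:
1) At-least-one-hole clauses: 81 (one per pigeon, each with 80 literals).
2) At-most-one-pigeon-per-hole clauses: 80 holes * C(81,2) = 80 * 3240 = 259200.
Total clauses = 81 + 259200 = 259281.

259281


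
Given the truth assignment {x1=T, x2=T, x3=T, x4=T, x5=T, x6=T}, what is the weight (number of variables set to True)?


The weight is the number of variables assigned True.
True variables: x1, x2, x3, x4, x5, x6.
Weight = 6.

6


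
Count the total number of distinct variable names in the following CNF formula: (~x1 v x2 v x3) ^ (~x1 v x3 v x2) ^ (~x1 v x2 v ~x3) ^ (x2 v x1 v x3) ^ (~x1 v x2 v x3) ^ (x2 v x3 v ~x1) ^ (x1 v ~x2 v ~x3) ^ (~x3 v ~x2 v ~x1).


Identify each distinct variable in the formula.
Variables found: x1, x2, x3.
Total distinct variables = 3.

3


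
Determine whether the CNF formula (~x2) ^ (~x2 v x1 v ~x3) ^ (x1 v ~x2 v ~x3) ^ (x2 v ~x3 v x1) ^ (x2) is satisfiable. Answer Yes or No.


Check all 8 possible truth assignments.
Number of satisfying assignments found: 0.
The formula is unsatisfiable.

No


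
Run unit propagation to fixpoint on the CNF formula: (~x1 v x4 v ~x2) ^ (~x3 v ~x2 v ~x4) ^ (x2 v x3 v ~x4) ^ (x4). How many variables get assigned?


Unit propagation repeatedly assigns the literal in any unit clause, then simplifies.
Assignments in order: x4 = T.
No further unit clauses remain.
Total variables assigned = 1.

1


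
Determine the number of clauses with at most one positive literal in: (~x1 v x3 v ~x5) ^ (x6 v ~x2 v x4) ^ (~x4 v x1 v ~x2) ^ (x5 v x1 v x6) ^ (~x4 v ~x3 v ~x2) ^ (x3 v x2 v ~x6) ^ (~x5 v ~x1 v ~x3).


A Horn clause has at most one positive literal.
Clause 1: 1 positive lit(s) -> Horn
Clause 2: 2 positive lit(s) -> not Horn
Clause 3: 1 positive lit(s) -> Horn
Clause 4: 3 positive lit(s) -> not Horn
Clause 5: 0 positive lit(s) -> Horn
Clause 6: 2 positive lit(s) -> not Horn
Clause 7: 0 positive lit(s) -> Horn
Total Horn clauses = 4.

4


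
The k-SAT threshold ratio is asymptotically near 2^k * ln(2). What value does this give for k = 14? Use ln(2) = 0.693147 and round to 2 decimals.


Using the asymptotic formula: threshold ~ 2^k * ln(2).
2^14 = 16384.
16384 * 0.693147 = 11356.52.

11356.52


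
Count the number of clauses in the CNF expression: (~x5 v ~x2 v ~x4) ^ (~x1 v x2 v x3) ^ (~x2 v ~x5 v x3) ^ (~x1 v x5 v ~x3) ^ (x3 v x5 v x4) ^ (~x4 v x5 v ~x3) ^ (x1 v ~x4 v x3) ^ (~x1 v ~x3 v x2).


Each group enclosed in parentheses joined by ^ is one clause.
Counting the conjuncts: 8 clauses.

8


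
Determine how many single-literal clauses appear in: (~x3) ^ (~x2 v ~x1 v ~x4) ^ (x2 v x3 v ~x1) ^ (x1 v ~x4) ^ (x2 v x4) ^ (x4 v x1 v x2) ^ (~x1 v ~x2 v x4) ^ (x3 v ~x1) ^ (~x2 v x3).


A unit clause contains exactly one literal.
Unit clauses found: (~x3).
Count = 1.

1


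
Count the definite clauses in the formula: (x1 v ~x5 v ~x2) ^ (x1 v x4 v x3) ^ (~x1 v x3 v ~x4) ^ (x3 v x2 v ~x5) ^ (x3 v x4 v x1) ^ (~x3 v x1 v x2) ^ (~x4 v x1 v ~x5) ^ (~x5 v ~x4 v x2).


A definite clause has exactly one positive literal.
Clause 1: 1 positive -> definite
Clause 2: 3 positive -> not definite
Clause 3: 1 positive -> definite
Clause 4: 2 positive -> not definite
Clause 5: 3 positive -> not definite
Clause 6: 2 positive -> not definite
Clause 7: 1 positive -> definite
Clause 8: 1 positive -> definite
Definite clause count = 4.

4


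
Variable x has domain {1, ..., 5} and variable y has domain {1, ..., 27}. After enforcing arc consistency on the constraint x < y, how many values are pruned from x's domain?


For the constraint x < y, x needs a supporting value in y's domain.
x can be at most 26 (one less than y's maximum).
Valid x values from domain: 5 out of 5.
Pruned = 5 - 5 = 0.

0


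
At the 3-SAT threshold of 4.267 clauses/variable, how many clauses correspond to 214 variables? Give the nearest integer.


The 3-SAT phase transition occurs at approximately 4.267 clauses per variable.
m = 4.267 * 214 = 913.138.
Rounded to nearest integer: 913.

913


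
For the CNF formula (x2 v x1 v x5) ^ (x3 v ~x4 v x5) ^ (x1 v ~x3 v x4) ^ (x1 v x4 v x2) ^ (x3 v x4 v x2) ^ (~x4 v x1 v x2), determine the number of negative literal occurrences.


Scan each clause for negated literals.
Clause 1: 0 negative; Clause 2: 1 negative; Clause 3: 1 negative; Clause 4: 0 negative; Clause 5: 0 negative; Clause 6: 1 negative.
Total negative literal occurrences = 3.

3


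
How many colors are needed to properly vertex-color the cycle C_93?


An odd cycle cannot be 2-colored: alternating two colors around the cycle returns to the start with a conflict.
Since 93 is odd, three colors are required (and three suffice).
Chromatic number = 3.

3


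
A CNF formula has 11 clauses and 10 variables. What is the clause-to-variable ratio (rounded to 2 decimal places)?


Clause-to-variable ratio = clauses / variables.
11 / 10 = 1.1.

1.1


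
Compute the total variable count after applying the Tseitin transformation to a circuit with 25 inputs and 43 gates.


The Tseitin transformation introduces one auxiliary variable per gate.
Total variables = inputs + gates = 25 + 43 = 68.

68


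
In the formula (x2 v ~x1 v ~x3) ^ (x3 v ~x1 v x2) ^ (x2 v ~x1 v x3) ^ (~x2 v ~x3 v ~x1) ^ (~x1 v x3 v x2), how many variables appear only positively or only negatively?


A pure literal appears in only one polarity across all clauses.
Pure literals: x1 (negative only).
Count = 1.

1


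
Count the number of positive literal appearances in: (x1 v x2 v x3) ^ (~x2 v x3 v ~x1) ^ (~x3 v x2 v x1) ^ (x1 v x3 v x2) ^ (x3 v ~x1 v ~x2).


Scan each clause for unnegated literals.
Clause 1: 3 positive; Clause 2: 1 positive; Clause 3: 2 positive; Clause 4: 3 positive; Clause 5: 1 positive.
Total positive literal occurrences = 10.

10


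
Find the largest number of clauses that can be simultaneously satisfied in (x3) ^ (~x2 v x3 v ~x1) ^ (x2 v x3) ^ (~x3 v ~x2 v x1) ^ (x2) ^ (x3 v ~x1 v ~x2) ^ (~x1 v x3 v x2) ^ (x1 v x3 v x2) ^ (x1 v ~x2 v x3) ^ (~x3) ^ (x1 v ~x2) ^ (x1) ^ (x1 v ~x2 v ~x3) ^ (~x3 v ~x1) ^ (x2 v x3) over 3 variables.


Enumerate all 8 truth assignments.
For each, count how many of the 15 clauses are satisfied.
The formula is not fully satisfiable, so the maximum is below 15.
Maximum simultaneously satisfiable clauses = 13.

13


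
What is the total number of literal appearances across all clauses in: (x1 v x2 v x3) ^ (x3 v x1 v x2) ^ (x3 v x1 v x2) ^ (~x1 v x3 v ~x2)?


Clause lengths: 3, 3, 3, 3.
Sum = 3 + 3 + 3 + 3 = 12.

12


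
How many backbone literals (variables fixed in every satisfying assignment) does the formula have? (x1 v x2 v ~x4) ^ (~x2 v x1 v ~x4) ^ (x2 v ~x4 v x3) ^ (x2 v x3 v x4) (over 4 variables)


Find all satisfying assignments: 9 model(s).
Check which variables have the same value in every model.
No variable is fixed across all models.
Backbone size = 0.

0


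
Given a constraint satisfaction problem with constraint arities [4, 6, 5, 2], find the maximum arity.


The arities are: 4, 6, 5, 2.
Scan for the maximum value.
Maximum arity = 6.

6


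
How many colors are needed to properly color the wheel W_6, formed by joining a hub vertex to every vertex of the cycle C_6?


W_6 consists of the cycle C_6 together with a hub vertex adjacent to every cycle vertex.
The cycle C_6 needs 2 colors (even cycle -> 2).
The hub is adjacent to every cycle vertex, so it must receive a new color distinct from all of them.
Chromatic number = 2 + 1 = 3.

3


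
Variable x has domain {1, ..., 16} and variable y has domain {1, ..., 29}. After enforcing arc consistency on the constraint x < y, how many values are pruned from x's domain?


For the constraint x < y, x needs a supporting value in y's domain.
x can be at most 28 (one less than y's maximum).
Valid x values from domain: 16 out of 16.
Pruned = 16 - 16 = 0.

0


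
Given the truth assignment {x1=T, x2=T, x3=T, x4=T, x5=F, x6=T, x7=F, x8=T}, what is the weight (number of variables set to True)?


The weight is the number of variables assigned True.
True variables: x1, x2, x3, x4, x6, x8.
Weight = 6.

6


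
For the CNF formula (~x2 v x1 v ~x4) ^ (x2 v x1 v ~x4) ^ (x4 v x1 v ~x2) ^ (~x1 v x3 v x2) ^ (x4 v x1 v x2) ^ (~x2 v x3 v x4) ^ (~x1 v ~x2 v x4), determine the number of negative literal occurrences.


Scan each clause for negated literals.
Clause 1: 2 negative; Clause 2: 1 negative; Clause 3: 1 negative; Clause 4: 1 negative; Clause 5: 0 negative; Clause 6: 1 negative; Clause 7: 2 negative.
Total negative literal occurrences = 8.

8


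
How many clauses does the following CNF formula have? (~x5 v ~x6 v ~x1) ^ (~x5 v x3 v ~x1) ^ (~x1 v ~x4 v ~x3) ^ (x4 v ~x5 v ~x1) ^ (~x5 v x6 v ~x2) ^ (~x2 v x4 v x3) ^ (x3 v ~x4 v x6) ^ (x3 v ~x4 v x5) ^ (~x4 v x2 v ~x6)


Each group enclosed in parentheses joined by ^ is one clause.
Counting the conjuncts: 9 clauses.

9


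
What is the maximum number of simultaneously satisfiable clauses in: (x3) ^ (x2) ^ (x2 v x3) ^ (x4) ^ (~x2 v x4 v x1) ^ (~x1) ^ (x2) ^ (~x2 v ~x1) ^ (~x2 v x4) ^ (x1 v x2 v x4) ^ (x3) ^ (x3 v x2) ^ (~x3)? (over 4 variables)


Enumerate all 16 truth assignments.
For each, count how many of the 13 clauses are satisfied.
The formula is not fully satisfiable, so the maximum is below 13.
Maximum simultaneously satisfiable clauses = 12.

12


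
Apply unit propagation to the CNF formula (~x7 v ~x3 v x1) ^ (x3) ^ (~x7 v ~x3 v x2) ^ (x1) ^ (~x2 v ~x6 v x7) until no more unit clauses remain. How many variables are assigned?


Unit propagation repeatedly assigns the literal in any unit clause, then simplifies.
Assignments in order: x3 = T, x1 = T.
No further unit clauses remain.
Total variables assigned = 2.

2


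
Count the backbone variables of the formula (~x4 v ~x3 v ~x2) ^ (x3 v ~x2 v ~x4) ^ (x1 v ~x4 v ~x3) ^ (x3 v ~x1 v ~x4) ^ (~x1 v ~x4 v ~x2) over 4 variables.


Find all satisfying assignments: 10 model(s).
Check which variables have the same value in every model.
No variable is fixed across all models.
Backbone size = 0.

0


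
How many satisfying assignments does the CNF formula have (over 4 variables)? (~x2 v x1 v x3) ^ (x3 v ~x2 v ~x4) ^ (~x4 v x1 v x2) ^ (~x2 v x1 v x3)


Enumerate all 16 truth assignments over 4 variables.
Test each against every clause.
Satisfying assignments found: 11.

11


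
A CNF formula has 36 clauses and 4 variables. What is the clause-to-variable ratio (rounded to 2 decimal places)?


Clause-to-variable ratio = clauses / variables.
36 / 4 = 9.0.

9.0


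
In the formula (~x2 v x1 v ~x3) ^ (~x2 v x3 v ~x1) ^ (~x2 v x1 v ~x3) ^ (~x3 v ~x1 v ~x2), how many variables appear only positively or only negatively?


A pure literal appears in only one polarity across all clauses.
Pure literals: x2 (negative only).
Count = 1.

1


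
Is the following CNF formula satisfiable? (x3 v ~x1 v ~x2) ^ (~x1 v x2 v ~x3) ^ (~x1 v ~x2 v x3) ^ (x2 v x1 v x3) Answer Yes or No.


Check all 8 possible truth assignments.
Number of satisfying assignments found: 5.
The formula is satisfiable.

Yes


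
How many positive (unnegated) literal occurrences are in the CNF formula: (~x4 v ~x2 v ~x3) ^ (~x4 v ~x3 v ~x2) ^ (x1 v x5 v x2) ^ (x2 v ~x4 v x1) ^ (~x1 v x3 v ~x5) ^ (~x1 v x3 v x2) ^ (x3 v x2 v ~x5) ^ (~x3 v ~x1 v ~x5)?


Scan each clause for unnegated literals.
Clause 1: 0 positive; Clause 2: 0 positive; Clause 3: 3 positive; Clause 4: 2 positive; Clause 5: 1 positive; Clause 6: 2 positive; Clause 7: 2 positive; Clause 8: 0 positive.
Total positive literal occurrences = 10.

10


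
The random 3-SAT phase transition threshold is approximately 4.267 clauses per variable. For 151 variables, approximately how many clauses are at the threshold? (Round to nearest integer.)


The 3-SAT phase transition occurs at approximately 4.267 clauses per variable.
m = 4.267 * 151 = 644.317.
Rounded to nearest integer: 644.

644


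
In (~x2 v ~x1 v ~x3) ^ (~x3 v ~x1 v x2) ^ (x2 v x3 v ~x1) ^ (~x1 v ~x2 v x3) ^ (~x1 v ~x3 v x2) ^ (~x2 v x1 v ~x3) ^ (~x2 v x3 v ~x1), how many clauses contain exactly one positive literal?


A definite clause has exactly one positive literal.
Clause 1: 0 positive -> not definite
Clause 2: 1 positive -> definite
Clause 3: 2 positive -> not definite
Clause 4: 1 positive -> definite
Clause 5: 1 positive -> definite
Clause 6: 1 positive -> definite
Clause 7: 1 positive -> definite
Definite clause count = 5.

5


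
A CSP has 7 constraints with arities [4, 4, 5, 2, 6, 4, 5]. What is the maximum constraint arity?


The arities are: 4, 4, 5, 2, 6, 4, 5.
Scan for the maximum value.
Maximum arity = 6.

6


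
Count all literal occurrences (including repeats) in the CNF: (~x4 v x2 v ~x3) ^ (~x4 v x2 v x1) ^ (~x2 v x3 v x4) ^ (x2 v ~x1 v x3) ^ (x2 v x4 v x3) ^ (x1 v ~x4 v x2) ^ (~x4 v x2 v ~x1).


Clause lengths: 3, 3, 3, 3, 3, 3, 3.
Sum = 3 + 3 + 3 + 3 + 3 + 3 + 3 = 21.

21


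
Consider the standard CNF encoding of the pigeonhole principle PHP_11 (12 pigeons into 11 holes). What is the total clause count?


The PHP encoding has two parts:
1) At-least-one-hole clauses: 12 (one per pigeon, each with 11 literals).
2) At-most-one-pigeon-per-hole clauses: 11 holes * C(12,2) = 11 * 66 = 726.
Total clauses = 12 + 726 = 738.

738


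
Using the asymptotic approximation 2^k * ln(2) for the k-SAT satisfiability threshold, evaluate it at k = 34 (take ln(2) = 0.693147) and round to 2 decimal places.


Using the asymptotic formula: threshold ~ 2^k * ln(2).
2^34 = 17179869184.
17179869184 * 0.693147 = 11908174785.28.

11908174785.28


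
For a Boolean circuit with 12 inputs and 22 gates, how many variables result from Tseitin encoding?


The Tseitin transformation introduces one auxiliary variable per gate.
Total variables = inputs + gates = 12 + 22 = 34.

34


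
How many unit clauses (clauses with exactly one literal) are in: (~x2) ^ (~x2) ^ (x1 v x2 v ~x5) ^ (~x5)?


A unit clause contains exactly one literal.
Unit clauses found: (~x2), (~x2), (~x5).
Count = 3.

3


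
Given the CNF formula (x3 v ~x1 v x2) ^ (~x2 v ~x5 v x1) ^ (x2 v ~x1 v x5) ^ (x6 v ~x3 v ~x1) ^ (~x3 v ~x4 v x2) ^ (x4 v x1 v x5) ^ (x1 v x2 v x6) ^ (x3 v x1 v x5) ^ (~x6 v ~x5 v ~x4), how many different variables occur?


Identify each distinct variable in the formula.
Variables found: x1, x2, x3, x4, x5, x6.
Total distinct variables = 6.

6


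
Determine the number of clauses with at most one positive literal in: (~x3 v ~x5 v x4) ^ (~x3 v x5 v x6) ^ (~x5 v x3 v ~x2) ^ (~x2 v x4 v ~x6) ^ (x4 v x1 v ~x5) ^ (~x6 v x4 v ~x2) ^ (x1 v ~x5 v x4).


A Horn clause has at most one positive literal.
Clause 1: 1 positive lit(s) -> Horn
Clause 2: 2 positive lit(s) -> not Horn
Clause 3: 1 positive lit(s) -> Horn
Clause 4: 1 positive lit(s) -> Horn
Clause 5: 2 positive lit(s) -> not Horn
Clause 6: 1 positive lit(s) -> Horn
Clause 7: 2 positive lit(s) -> not Horn
Total Horn clauses = 4.

4


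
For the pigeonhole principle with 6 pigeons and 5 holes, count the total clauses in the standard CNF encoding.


The PHP encoding has two parts:
1) At-least-one-hole clauses: 6 (one per pigeon, each with 5 literals).
2) At-most-one-pigeon-per-hole clauses: 5 holes * C(6,2) = 5 * 15 = 75.
Total clauses = 6 + 75 = 81.

81


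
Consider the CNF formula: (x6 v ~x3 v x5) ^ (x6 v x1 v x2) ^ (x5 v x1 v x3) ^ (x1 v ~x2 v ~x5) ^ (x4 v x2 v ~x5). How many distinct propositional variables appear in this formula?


Identify each distinct variable in the formula.
Variables found: x1, x2, x3, x4, x5, x6.
Total distinct variables = 6.

6


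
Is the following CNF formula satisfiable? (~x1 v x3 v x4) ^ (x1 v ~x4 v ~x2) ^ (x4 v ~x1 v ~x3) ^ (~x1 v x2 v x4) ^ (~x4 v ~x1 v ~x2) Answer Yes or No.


Check all 16 possible truth assignments.
Number of satisfying assignments found: 8.
The formula is satisfiable.

Yes


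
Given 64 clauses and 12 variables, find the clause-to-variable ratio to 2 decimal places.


Clause-to-variable ratio = clauses / variables.
64 / 12 = 5.33.

5.33


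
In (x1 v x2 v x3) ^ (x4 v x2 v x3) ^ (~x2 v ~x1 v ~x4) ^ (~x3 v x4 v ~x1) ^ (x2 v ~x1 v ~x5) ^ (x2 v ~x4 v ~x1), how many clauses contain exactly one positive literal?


A definite clause has exactly one positive literal.
Clause 1: 3 positive -> not definite
Clause 2: 3 positive -> not definite
Clause 3: 0 positive -> not definite
Clause 4: 1 positive -> definite
Clause 5: 1 positive -> definite
Clause 6: 1 positive -> definite
Definite clause count = 3.

3


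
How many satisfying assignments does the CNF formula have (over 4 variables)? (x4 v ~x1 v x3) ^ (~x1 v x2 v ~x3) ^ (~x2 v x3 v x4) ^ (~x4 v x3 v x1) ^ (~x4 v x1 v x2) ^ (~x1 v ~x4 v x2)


Enumerate all 16 truth assignments over 4 variables.
Test each against every clause.
Satisfying assignments found: 7.

7


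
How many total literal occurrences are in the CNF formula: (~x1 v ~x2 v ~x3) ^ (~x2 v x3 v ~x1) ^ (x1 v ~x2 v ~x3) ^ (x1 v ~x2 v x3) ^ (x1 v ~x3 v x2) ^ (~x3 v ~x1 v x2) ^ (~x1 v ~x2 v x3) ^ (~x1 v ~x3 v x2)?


Clause lengths: 3, 3, 3, 3, 3, 3, 3, 3.
Sum = 3 + 3 + 3 + 3 + 3 + 3 + 3 + 3 = 24.

24


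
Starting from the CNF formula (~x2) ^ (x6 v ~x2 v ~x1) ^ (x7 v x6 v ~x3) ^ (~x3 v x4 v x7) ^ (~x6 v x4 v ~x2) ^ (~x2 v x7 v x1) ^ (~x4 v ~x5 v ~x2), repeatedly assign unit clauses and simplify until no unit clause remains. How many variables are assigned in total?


Unit propagation repeatedly assigns the literal in any unit clause, then simplifies.
Assignments in order: x2 = F.
No further unit clauses remain.
Total variables assigned = 1.

1


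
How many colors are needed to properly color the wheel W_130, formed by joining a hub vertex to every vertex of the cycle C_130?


W_130 consists of the cycle C_130 together with a hub vertex adjacent to every cycle vertex.
The cycle C_130 needs 2 colors (even cycle -> 2).
The hub is adjacent to every cycle vertex, so it must receive a new color distinct from all of them.
Chromatic number = 2 + 1 = 3.

3


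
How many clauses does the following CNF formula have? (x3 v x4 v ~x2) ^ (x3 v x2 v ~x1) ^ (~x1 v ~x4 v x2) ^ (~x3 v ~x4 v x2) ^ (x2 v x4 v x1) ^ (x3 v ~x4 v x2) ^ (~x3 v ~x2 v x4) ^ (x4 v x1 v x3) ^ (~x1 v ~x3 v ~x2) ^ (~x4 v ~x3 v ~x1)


Each group enclosed in parentheses joined by ^ is one clause.
Counting the conjuncts: 10 clauses.

10


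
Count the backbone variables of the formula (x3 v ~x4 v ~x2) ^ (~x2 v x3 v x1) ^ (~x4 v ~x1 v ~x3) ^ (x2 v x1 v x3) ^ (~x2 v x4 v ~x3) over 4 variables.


Find all satisfying assignments: 7 model(s).
Check which variables have the same value in every model.
No variable is fixed across all models.
Backbone size = 0.

0


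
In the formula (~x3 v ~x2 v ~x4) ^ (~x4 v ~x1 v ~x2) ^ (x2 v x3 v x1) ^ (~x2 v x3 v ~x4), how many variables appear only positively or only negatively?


A pure literal appears in only one polarity across all clauses.
Pure literals: x4 (negative only).
Count = 1.

1


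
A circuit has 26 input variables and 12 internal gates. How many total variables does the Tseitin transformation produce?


The Tseitin transformation introduces one auxiliary variable per gate.
Total variables = inputs + gates = 26 + 12 = 38.

38


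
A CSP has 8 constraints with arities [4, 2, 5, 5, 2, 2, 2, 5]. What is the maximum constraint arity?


The arities are: 4, 2, 5, 5, 2, 2, 2, 5.
Scan for the maximum value.
Maximum arity = 5.

5


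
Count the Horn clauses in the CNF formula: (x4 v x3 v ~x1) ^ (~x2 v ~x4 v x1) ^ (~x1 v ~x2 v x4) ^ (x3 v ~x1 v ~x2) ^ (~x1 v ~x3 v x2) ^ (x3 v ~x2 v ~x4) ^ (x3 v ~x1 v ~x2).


A Horn clause has at most one positive literal.
Clause 1: 2 positive lit(s) -> not Horn
Clause 2: 1 positive lit(s) -> Horn
Clause 3: 1 positive lit(s) -> Horn
Clause 4: 1 positive lit(s) -> Horn
Clause 5: 1 positive lit(s) -> Horn
Clause 6: 1 positive lit(s) -> Horn
Clause 7: 1 positive lit(s) -> Horn
Total Horn clauses = 6.

6


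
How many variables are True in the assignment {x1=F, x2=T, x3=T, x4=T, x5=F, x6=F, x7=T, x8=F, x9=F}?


The weight is the number of variables assigned True.
True variables: x2, x3, x4, x7.
Weight = 4.

4


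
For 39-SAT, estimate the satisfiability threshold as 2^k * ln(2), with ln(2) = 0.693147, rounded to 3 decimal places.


Using the asymptotic formula: threshold ~ 2^k * ln(2).
2^39 = 549755813888.
549755813888 * 0.693147 = 381061593129.026.

381061593129.026


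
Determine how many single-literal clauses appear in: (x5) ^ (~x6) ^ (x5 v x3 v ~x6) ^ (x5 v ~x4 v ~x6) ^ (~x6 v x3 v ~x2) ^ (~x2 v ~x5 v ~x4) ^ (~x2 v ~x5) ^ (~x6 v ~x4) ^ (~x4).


A unit clause contains exactly one literal.
Unit clauses found: (x5), (~x6), (~x4).
Count = 3.

3


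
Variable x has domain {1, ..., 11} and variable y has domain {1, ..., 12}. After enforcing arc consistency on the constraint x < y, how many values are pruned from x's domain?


For the constraint x < y, x needs a supporting value in y's domain.
x can be at most 11 (one less than y's maximum).
Valid x values from domain: 11 out of 11.
Pruned = 11 - 11 = 0.

0


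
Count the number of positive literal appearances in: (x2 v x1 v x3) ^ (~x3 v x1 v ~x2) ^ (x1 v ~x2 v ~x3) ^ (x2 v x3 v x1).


Scan each clause for unnegated literals.
Clause 1: 3 positive; Clause 2: 1 positive; Clause 3: 1 positive; Clause 4: 3 positive.
Total positive literal occurrences = 8.

8


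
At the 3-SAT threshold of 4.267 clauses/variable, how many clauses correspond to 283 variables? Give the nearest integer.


The 3-SAT phase transition occurs at approximately 4.267 clauses per variable.
m = 4.267 * 283 = 1207.561.
Rounded to nearest integer: 1208.

1208


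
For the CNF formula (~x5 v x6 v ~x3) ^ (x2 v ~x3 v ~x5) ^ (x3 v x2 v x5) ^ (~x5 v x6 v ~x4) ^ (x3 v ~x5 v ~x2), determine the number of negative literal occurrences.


Scan each clause for negated literals.
Clause 1: 2 negative; Clause 2: 2 negative; Clause 3: 0 negative; Clause 4: 2 negative; Clause 5: 2 negative.
Total negative literal occurrences = 8.

8


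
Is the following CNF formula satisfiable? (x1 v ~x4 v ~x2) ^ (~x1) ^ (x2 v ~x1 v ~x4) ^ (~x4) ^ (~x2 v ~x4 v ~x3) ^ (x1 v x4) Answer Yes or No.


Check all 16 possible truth assignments.
Number of satisfying assignments found: 0.
The formula is unsatisfiable.

No


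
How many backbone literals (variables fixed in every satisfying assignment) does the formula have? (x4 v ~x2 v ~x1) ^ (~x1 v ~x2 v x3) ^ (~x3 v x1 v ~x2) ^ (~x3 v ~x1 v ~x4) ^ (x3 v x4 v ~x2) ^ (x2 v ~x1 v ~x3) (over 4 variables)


Find all satisfying assignments: 7 model(s).
Check which variables have the same value in every model.
No variable is fixed across all models.
Backbone size = 0.

0


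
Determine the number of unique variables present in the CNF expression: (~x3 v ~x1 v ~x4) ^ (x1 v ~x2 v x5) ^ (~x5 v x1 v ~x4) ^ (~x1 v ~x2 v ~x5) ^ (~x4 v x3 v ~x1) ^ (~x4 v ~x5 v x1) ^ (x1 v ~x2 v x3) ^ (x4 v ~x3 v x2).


Identify each distinct variable in the formula.
Variables found: x1, x2, x3, x4, x5.
Total distinct variables = 5.

5


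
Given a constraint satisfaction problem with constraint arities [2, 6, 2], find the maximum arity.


The arities are: 2, 6, 2.
Scan for the maximum value.
Maximum arity = 6.

6


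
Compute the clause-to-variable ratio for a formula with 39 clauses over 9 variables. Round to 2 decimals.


Clause-to-variable ratio = clauses / variables.
39 / 9 = 4.33.

4.33


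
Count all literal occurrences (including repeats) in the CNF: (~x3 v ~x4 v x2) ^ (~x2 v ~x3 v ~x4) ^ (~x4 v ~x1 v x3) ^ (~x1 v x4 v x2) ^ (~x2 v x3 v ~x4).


Clause lengths: 3, 3, 3, 3, 3.
Sum = 3 + 3 + 3 + 3 + 3 = 15.

15


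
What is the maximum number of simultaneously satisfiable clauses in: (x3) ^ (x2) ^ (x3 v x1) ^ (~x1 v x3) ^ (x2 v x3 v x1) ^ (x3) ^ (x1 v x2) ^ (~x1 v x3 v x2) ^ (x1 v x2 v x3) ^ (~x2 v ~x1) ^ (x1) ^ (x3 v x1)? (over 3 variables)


Enumerate all 8 truth assignments.
For each, count how many of the 12 clauses are satisfied.
The formula is not fully satisfiable, so the maximum is below 12.
Maximum simultaneously satisfiable clauses = 11.

11


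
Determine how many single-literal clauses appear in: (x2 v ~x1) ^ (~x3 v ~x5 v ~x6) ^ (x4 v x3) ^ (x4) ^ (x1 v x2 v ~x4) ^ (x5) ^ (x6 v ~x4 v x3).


A unit clause contains exactly one literal.
Unit clauses found: (x4), (x5).
Count = 2.

2


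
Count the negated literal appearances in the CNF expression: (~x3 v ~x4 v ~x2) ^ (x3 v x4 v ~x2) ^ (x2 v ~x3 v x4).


Scan each clause for negated literals.
Clause 1: 3 negative; Clause 2: 1 negative; Clause 3: 1 negative.
Total negative literal occurrences = 5.

5


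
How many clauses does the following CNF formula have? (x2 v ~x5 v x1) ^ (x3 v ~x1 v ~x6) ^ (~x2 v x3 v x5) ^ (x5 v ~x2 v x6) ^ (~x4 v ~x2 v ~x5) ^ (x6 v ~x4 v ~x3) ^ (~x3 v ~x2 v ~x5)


Each group enclosed in parentheses joined by ^ is one clause.
Counting the conjuncts: 7 clauses.

7
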